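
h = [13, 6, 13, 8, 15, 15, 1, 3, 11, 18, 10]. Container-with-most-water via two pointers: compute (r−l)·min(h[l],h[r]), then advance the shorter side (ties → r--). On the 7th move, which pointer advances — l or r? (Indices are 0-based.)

[0,10] min(13,10)*10=100 best=100 * → r--
[0,9] min(13,18)*9=117 best=117 * → l++
[1,9] min(6,18)*8=48 best=117 → l++
[2,9] min(13,18)*7=91 best=117 → l++
[3,9] min(8,18)*6=48 best=117 → l++
[4,9] min(15,18)*5=75 best=117 → l++
[5,9] min(15,18)*4=60 best=117 → l++

l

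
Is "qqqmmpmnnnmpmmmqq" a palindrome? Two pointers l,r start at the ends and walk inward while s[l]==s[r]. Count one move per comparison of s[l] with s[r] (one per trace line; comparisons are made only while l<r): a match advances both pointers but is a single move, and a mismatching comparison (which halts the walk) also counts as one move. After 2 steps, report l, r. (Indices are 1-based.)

l=1 r=17: 'q'=='q', l++,r--
l=2 r=16: 'q'=='q', l++,r--

l=3, r=15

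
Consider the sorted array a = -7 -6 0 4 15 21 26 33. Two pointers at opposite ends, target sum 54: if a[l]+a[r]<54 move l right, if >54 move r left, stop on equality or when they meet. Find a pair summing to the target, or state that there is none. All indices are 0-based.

[0,7] -7+33=26 <54 → l++
[1,7] -6+33=27 <54 → l++
[2,7] 0+33=33 <54 → l++
[3,7] 4+33=37 <54 → l++
[4,7] 15+33=48 <54 → l++
[5,7] 21+33=54 → found

(21, 33)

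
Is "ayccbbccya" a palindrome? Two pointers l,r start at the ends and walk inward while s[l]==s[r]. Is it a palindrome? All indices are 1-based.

palindrome

l=1 r=10: 'a'=='a', l++,r--
l=2 r=9: 'y'=='y', l++,r--
l=3 r=8: 'c'=='c', l++,r--
l=4 r=7: 'c'=='c', l++,r--
l=5 r=6: 'b'=='b', l++,r--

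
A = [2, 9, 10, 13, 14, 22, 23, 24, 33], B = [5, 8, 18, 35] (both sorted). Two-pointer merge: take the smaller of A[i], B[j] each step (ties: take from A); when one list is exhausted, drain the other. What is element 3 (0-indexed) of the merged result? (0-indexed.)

[i=0,j=0] A[i]=2<=B[j]=5 take 2 → i++
[i=1,j=0] A[i]=9>B[j]=5 take 5 → j++
[i=1,j=1] A[i]=9>B[j]=8 take 8 → j++
[i=1,j=2] A[i]=9<=B[j]=18 take 9 → i++
[i=2,j=2] A[i]=10<=B[j]=18 take 10 → i++
[i=3,j=2] A[i]=13<=B[j]=18 take 13 → i++
[i=4,j=2] A[i]=14<=B[j]=18 take 14 → i++
[i=5,j=2] A[i]=22>B[j]=18 take 18 → j++
[i=5,j=3] A[i]=22<=B[j]=35 take 22 → i++
[i=6,j=3] A[i]=23<=B[j]=35 take 23 → i++
[i=7,j=3] A[i]=24<=B[j]=35 take 24 → i++
[i=8,j=3] A[i]=33<=B[j]=35 take 33 → i++
[i=9,j=3] A done, take B[j]=35 → j++

merged[3] = 9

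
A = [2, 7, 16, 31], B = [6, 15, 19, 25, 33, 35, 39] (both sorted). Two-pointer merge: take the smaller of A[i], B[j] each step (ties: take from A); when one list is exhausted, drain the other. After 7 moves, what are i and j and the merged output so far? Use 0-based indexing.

[i=0,j=0] A[i]=2<=B[j]=6 take 2 → i++
[i=1,j=0] A[i]=7>B[j]=6 take 6 → j++
[i=1,j=1] A[i]=7<=B[j]=15 take 7 → i++
[i=2,j=1] A[i]=16>B[j]=15 take 15 → j++
[i=2,j=2] A[i]=16<=B[j]=19 take 16 → i++
[i=3,j=2] A[i]=31>B[j]=19 take 19 → j++
[i=3,j=3] A[i]=31>B[j]=25 take 25 → j++

i=3, j=4, merged so far=[2, 6, 7, 15, 16, 19, 25]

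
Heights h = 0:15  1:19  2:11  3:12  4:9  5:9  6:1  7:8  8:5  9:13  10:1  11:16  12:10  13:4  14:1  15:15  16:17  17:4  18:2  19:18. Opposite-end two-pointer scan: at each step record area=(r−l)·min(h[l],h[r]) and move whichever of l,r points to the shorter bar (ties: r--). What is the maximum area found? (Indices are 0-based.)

max area = 324

[0,19] min(15,18)*19=285 best=285 * → l++
[1,19] min(19,18)*18=324 best=324 * → r--
[1,18] min(19,2)*17=34 best=324 → r--
[1,17] min(19,4)*16=64 best=324 → r--
[1,16] min(19,17)*15=255 best=324 → r--
[1,15] min(19,15)*14=210 best=324 → r--
[1,14] min(19,1)*13=13 best=324 → r--
[1,13] min(19,4)*12=48 best=324 → r--
[1,12] min(19,10)*11=110 best=324 → r--
[1,11] min(19,16)*10=160 best=324 → r--
[1,10] min(19,1)*9=9 best=324 → r--
[1,9] min(19,13)*8=104 best=324 → r--
[1,8] min(19,5)*7=35 best=324 → r--
[1,7] min(19,8)*6=48 best=324 → r--
[1,6] min(19,1)*5=5 best=324 → r--
[1,5] min(19,9)*4=36 best=324 → r--
[1,4] min(19,9)*3=27 best=324 → r--
[1,3] min(19,12)*2=24 best=324 → r--
[1,2] min(19,11)*1=11 best=324 → r--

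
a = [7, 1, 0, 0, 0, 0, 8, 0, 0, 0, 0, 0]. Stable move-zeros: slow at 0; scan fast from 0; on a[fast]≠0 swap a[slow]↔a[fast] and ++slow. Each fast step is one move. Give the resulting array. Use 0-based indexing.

slow=0 fast=0: a[fast]=7≠0 swap→a[0]=7, slow++,fast++
slow=1 fast=1: a[fast]=1≠0 swap→a[1]=1, slow++,fast++
slow=2 fast=2: a[fast]=0, fast++
slow=2 fast=3: a[fast]=0, fast++
slow=2 fast=4: a[fast]=0, fast++
slow=2 fast=5: a[fast]=0, fast++
slow=2 fast=6: a[fast]=8≠0 swap→a[2]=8, slow++,fast++
slow=3 fast=7: a[fast]=0, fast++
slow=3 fast=8: a[fast]=0, fast++
slow=3 fast=9: a[fast]=0, fast++
slow=3 fast=10: a[fast]=0, fast++
slow=3 fast=11: a[fast]=0, fast++

[7, 1, 8, 0, 0, 0, 0, 0, 0, 0, 0, 0]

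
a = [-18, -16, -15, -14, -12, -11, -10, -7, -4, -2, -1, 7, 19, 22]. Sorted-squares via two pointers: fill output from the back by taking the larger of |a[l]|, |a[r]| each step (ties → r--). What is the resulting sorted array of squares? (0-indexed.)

l=0 r=13: |-18|<=|22| out[13]=484, r--
l=0 r=12: |-18|<=|19| out[12]=361, r--
l=0 r=11: |-18|>|7| out[11]=324, l++
l=1 r=11: |-16|>|7| out[10]=256, l++
l=2 r=11: |-15|>|7| out[9]=225, l++
l=3 r=11: |-14|>|7| out[8]=196, l++
l=4 r=11: |-12|>|7| out[7]=144, l++
l=5 r=11: |-11|>|7| out[6]=121, l++
l=6 r=11: |-10|>|7| out[5]=100, l++
l=7 r=11: |-7|<=|7| out[4]=49, r--
l=7 r=10: |-7|>|-1| out[3]=49, l++
l=8 r=10: |-4|>|-1| out[2]=16, l++
l=9 r=10: |-2|>|-1| out[1]=4, l++
l=10 r=10: |-1|<=|-1| out[0]=1, r--

[1, 4, 16, 49, 49, 100, 121, 144, 196, 225, 256, 324, 361, 484]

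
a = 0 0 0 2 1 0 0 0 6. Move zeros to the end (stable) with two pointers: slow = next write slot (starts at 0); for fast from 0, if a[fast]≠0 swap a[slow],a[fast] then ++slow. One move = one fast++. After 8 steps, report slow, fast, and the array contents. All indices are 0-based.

slow=0 fast=0: a[fast]=0, fast++
slow=0 fast=1: a[fast]=0, fast++
slow=0 fast=2: a[fast]=0, fast++
slow=0 fast=3: a[fast]=2≠0 swap→a[0]=2, slow++,fast++
slow=1 fast=4: a[fast]=1≠0 swap→a[1]=1, slow++,fast++
slow=2 fast=5: a[fast]=0, fast++
slow=2 fast=6: a[fast]=0, fast++
slow=2 fast=7: a[fast]=0, fast++

slow=2, fast=8, a=[2, 1, 0, 0, 0, 0, 0, 0, 6]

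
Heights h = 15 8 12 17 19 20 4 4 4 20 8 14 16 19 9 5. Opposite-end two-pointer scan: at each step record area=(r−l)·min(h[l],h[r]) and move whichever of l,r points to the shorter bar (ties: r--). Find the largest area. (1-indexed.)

max area = 195

l=1 r=16: min(15,5)*15=75 best=75 *, r--
l=1 r=15: min(15,9)*14=126 best=126 *, r--
l=1 r=14: min(15,19)*13=195 best=195 *, l++
l=2 r=14: min(8,19)*12=96 best=195, l++
l=3 r=14: min(12,19)*11=132 best=195, l++
l=4 r=14: min(17,19)*10=170 best=195, l++
l=5 r=14: min(19,19)*9=171 best=195, r--
l=5 r=13: min(19,16)*8=128 best=195, r--
l=5 r=12: min(19,14)*7=98 best=195, r--
l=5 r=11: min(19,8)*6=48 best=195, r--
l=5 r=10: min(19,20)*5=95 best=195, l++
l=6 r=10: min(20,20)*4=80 best=195, r--
l=6 r=9: min(20,4)*3=12 best=195, r--
l=6 r=8: min(20,4)*2=8 best=195, r--
l=6 r=7: min(20,4)*1=4 best=195, r--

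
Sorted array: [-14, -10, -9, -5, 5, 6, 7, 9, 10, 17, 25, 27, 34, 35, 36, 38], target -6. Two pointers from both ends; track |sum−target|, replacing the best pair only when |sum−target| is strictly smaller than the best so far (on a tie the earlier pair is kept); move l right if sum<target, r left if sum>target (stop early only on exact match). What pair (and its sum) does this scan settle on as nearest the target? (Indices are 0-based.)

[0,15] -14+38=24 d=30 * → r--
[0,14] -14+36=22 d=28 * → r--
[0,13] -14+35=21 d=27 * → r--
[0,12] -14+34=20 d=26 * → r--
[0,11] -14+27=13 d=19 * → r--
[0,10] -14+25=11 d=17 * → r--
[0,9] -14+17=3 d=9 * → r--
[0,8] -14+10=-4 d=2 * → r--
[0,7] -14+9=-5 d=1 * → r--
[0,6] -14+7=-7 d=1 → l++
[1,6] -10+7=-3 d=3 → r--
[1,5] -10+6=-4 d=2 → r--
[1,4] -10+5=-5 d=1 → r--
[1,3] -10+-5=-15 d=9 → l++
[2,3] -9+-5=-14 d=8 → l++

pair (-14, 9) with sum -5 (|Δ|=1)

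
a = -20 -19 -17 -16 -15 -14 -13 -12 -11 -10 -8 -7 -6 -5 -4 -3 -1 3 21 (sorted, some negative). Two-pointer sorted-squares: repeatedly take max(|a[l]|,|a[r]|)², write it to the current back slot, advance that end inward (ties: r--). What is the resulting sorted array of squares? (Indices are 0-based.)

[0,18] |-20|<=|21| out[18]=441 → r--
[0,17] |-20|>|3| out[17]=400 → l++
[1,17] |-19|>|3| out[16]=361 → l++
[2,17] |-17|>|3| out[15]=289 → l++
[3,17] |-16|>|3| out[14]=256 → l++
[4,17] |-15|>|3| out[13]=225 → l++
[5,17] |-14|>|3| out[12]=196 → l++
[6,17] |-13|>|3| out[11]=169 → l++
[7,17] |-12|>|3| out[10]=144 → l++
[8,17] |-11|>|3| out[9]=121 → l++
[9,17] |-10|>|3| out[8]=100 → l++
[10,17] |-8|>|3| out[7]=64 → l++
[11,17] |-7|>|3| out[6]=49 → l++
[12,17] |-6|>|3| out[5]=36 → l++
[13,17] |-5|>|3| out[4]=25 → l++
[14,17] |-4|>|3| out[3]=16 → l++
[15,17] |-3|<=|3| out[2]=9 → r--
[15,16] |-3|>|-1| out[1]=9 → l++
[16,16] |-1|<=|-1| out[0]=1 → r--

[1, 9, 9, 16, 25, 36, 49, 64, 100, 121, 144, 169, 196, 225, 256, 289, 361, 400, 441]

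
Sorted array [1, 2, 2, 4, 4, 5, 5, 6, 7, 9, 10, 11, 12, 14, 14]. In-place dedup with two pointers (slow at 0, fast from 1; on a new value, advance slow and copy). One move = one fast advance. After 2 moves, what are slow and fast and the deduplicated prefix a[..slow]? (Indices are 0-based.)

slow=1, fast=3, prefix=[1, 2]

slow=0 fast=1: a[fast]=2≠a[slow]=1 write a[1]=2, slow++,fast++
slow=1 fast=2: a[fast]=2=a[slow] dup, fast++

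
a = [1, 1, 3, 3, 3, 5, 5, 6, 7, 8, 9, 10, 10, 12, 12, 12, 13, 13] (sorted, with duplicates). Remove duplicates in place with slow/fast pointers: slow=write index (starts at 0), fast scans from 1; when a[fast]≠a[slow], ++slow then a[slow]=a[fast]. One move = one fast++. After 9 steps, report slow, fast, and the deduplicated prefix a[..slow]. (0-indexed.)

slow=0 fast=1: a[fast]=1=a[slow] dup, fast++
slow=0 fast=2: a[fast]=3≠a[slow]=1 write a[1]=3, slow++,fast++
slow=1 fast=3: a[fast]=3=a[slow] dup, fast++
slow=1 fast=4: a[fast]=3=a[slow] dup, fast++
slow=1 fast=5: a[fast]=5≠a[slow]=3 write a[2]=5, slow++,fast++
slow=2 fast=6: a[fast]=5=a[slow] dup, fast++
slow=2 fast=7: a[fast]=6≠a[slow]=5 write a[3]=6, slow++,fast++
slow=3 fast=8: a[fast]=7≠a[slow]=6 write a[4]=7, slow++,fast++
slow=4 fast=9: a[fast]=8≠a[slow]=7 write a[5]=8, slow++,fast++

slow=5, fast=10, prefix=[1, 3, 5, 6, 7, 8]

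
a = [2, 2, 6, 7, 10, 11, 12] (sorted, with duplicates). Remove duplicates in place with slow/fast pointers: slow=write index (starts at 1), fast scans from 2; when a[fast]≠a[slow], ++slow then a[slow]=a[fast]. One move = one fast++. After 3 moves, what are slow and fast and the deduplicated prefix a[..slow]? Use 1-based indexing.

slow=1 fast=2: a[fast]=2=a[slow] dup, fast++
slow=1 fast=3: a[fast]=6≠a[slow]=2 write a[2]=6, slow++,fast++
slow=2 fast=4: a[fast]=7≠a[slow]=6 write a[3]=7, slow++,fast++

slow=3, fast=5, prefix=[2, 6, 7]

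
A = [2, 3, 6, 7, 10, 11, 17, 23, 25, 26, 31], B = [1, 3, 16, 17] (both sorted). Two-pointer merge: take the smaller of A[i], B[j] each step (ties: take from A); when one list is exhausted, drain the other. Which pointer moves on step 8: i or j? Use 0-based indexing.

i

[i=0,j=0] A[i]=2>B[j]=1 take 1 → j++
[i=0,j=1] A[i]=2<=B[j]=3 take 2 → i++
[i=1,j=1] A[i]=3<=B[j]=3 take 3 → i++
[i=2,j=1] A[i]=6>B[j]=3 take 3 → j++
[i=2,j=2] A[i]=6<=B[j]=16 take 6 → i++
[i=3,j=2] A[i]=7<=B[j]=16 take 7 → i++
[i=4,j=2] A[i]=10<=B[j]=16 take 10 → i++
[i=5,j=2] A[i]=11<=B[j]=16 take 11 → i++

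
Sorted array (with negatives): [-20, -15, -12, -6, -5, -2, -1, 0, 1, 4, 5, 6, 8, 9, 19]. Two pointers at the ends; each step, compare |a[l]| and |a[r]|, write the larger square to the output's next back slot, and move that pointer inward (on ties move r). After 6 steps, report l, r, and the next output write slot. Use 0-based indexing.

l=3, r=11, next write slot=8

l=0 r=14: |-20|>|19| out[14]=400, l++
l=1 r=14: |-15|<=|19| out[13]=361, r--
l=1 r=13: |-15|>|9| out[12]=225, l++
l=2 r=13: |-12|>|9| out[11]=144, l++
l=3 r=13: |-6|<=|9| out[10]=81, r--
l=3 r=12: |-6|<=|8| out[9]=64, r--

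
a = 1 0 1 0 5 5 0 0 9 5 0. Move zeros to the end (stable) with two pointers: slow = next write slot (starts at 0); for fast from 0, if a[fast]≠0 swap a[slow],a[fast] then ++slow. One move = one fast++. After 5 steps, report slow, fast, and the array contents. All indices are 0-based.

slow=3, fast=5, a=[1, 1, 5, 0, 0, 5, 0, 0, 9, 5, 0]

(s=0,f=0) a[fast]=1≠0 swap→a[0]=1 → slow++,fast++
(s=1,f=1) a[fast]=0 → fast++
(s=1,f=2) a[fast]=1≠0 swap→a[1]=1 → slow++,fast++
(s=2,f=3) a[fast]=0 → fast++
(s=2,f=4) a[fast]=5≠0 swap→a[2]=5 → slow++,fast++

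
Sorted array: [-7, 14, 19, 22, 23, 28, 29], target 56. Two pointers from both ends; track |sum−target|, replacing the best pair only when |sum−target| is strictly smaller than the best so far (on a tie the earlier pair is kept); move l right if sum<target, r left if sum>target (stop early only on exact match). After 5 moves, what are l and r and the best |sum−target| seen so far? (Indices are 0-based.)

l=5, r=6, best |Δ|=4

[0,6] -7+29=22 d=34 * → l++
[1,6] 14+29=43 d=13 * → l++
[2,6] 19+29=48 d=8 * → l++
[3,6] 22+29=51 d=5 * → l++
[4,6] 23+29=52 d=4 * → l++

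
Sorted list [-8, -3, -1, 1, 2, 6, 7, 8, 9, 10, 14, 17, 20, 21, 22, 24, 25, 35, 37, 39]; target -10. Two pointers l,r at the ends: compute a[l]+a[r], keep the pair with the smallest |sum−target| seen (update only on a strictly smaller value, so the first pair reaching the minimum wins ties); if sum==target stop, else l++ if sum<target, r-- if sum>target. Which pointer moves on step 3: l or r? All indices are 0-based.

r

[0,19] -8+39=31 d=41 * → r--
[0,18] -8+37=29 d=39 * → r--
[0,17] -8+35=27 d=37 * → r--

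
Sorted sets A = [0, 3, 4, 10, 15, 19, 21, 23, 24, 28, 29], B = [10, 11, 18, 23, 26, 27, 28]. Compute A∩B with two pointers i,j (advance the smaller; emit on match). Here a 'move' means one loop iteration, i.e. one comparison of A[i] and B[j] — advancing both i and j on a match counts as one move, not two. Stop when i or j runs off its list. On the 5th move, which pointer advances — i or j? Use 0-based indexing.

i=0 j=0: 0<10, i++
i=1 j=0: 3<10, i++
i=2 j=0: 4<10, i++
i=3 j=0: 10==10 emit, i++,j++
i=4 j=1: 15>11, j++

j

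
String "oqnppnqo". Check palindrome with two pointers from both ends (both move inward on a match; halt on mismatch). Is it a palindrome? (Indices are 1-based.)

[1,8] 'o'=='o' → l++,r--
[2,7] 'q'=='q' → l++,r--
[3,6] 'n'=='n' → l++,r--
[4,5] 'p'=='p' → l++,r--

palindrome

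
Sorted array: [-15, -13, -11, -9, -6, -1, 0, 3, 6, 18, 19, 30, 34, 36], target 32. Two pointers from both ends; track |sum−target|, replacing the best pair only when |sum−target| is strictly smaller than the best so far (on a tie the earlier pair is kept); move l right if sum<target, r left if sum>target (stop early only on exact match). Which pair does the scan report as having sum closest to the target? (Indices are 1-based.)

pair (-1, 34) with sum 33 (|Δ|=1)

[1,14] -15+36=21 d=11 * → l++
[2,14] -13+36=23 d=9 * → l++
[3,14] -11+36=25 d=7 * → l++
[4,14] -9+36=27 d=5 * → l++
[5,14] -6+36=30 d=2 * → l++
[6,14] -1+36=35 d=3 → r--
[6,13] -1+34=33 d=1 * → r--
[6,12] -1+30=29 d=3 → l++
[7,12] 0+30=30 d=2 → l++
[8,12] 3+30=33 d=1 → r--
[8,11] 3+19=22 d=10 → l++
[9,11] 6+19=25 d=7 → l++
[10,11] 18+19=37 d=5 → r--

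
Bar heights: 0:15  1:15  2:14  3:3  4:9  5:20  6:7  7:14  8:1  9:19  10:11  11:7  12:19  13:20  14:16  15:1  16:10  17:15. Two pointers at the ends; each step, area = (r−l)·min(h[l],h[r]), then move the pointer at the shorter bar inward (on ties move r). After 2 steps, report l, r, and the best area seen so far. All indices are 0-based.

[0,17] min(15,15)*17=255 best=255 * → r--
[0,16] min(15,10)*16=160 best=255 → r--

l=0, r=15, best area=255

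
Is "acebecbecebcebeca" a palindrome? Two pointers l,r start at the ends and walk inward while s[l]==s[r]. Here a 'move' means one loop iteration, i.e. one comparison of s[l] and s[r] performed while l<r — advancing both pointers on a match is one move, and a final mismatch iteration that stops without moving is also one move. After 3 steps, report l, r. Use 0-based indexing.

l=0 r=16: 'a'=='a', l++,r--
l=1 r=15: 'c'=='c', l++,r--
l=2 r=14: 'e'=='e', l++,r--

l=3, r=13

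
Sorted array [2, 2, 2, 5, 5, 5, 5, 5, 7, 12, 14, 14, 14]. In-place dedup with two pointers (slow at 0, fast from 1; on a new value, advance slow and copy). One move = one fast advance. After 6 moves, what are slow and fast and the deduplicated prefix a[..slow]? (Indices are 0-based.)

slow=1, fast=7, prefix=[2, 5]

slow=0 fast=1: a[fast]=2=a[slow] dup, fast++
slow=0 fast=2: a[fast]=2=a[slow] dup, fast++
slow=0 fast=3: a[fast]=5≠a[slow]=2 write a[1]=5, slow++,fast++
slow=1 fast=4: a[fast]=5=a[slow] dup, fast++
slow=1 fast=5: a[fast]=5=a[slow] dup, fast++
slow=1 fast=6: a[fast]=5=a[slow] dup, fast++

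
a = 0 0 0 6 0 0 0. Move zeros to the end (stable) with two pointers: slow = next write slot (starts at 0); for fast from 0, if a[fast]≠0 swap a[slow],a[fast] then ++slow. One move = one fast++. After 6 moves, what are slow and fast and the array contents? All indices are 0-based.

slow=1, fast=6, a=[6, 0, 0, 0, 0, 0, 0]

slow=0 fast=0: a[fast]=0, fast++
slow=0 fast=1: a[fast]=0, fast++
slow=0 fast=2: a[fast]=0, fast++
slow=0 fast=3: a[fast]=6≠0 swap→a[0]=6, slow++,fast++
slow=1 fast=4: a[fast]=0, fast++
slow=1 fast=5: a[fast]=0, fast++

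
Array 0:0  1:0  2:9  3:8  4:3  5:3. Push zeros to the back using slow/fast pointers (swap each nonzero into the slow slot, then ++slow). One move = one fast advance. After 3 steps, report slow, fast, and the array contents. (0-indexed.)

slow=1, fast=3, a=[9, 0, 0, 8, 3, 3]

(s=0,f=0) a[fast]=0 → fast++
(s=0,f=1) a[fast]=0 → fast++
(s=0,f=2) a[fast]=9≠0 swap→a[0]=9 → slow++,fast++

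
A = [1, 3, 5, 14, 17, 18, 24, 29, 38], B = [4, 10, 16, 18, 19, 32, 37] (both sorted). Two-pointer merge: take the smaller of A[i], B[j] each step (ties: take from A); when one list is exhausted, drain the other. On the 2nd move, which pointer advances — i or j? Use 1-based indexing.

i

[i=1,j=1] A[i]=1<=B[j]=4 take 1 → i++
[i=2,j=1] A[i]=3<=B[j]=4 take 3 → i++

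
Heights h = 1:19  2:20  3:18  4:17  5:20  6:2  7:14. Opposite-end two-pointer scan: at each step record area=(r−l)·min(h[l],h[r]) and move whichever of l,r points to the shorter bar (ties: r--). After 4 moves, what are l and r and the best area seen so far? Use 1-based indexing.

[1,7] min(19,14)*6=84 best=84 * → r--
[1,6] min(19,2)*5=10 best=84 → r--
[1,5] min(19,20)*4=76 best=84 → l++
[2,5] min(20,20)*3=60 best=84 → r--

l=2, r=4, best area=84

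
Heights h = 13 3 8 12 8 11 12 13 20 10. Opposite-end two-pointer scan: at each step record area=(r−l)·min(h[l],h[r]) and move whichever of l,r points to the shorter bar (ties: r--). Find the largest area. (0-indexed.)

max area = 104

[0,9] min(13,10)*9=90 best=90 * → r--
[0,8] min(13,20)*8=104 best=104 * → l++
[1,8] min(3,20)*7=21 best=104 → l++
[2,8] min(8,20)*6=48 best=104 → l++
[3,8] min(12,20)*5=60 best=104 → l++
[4,8] min(8,20)*4=32 best=104 → l++
[5,8] min(11,20)*3=33 best=104 → l++
[6,8] min(12,20)*2=24 best=104 → l++
[7,8] min(13,20)*1=13 best=104 → l++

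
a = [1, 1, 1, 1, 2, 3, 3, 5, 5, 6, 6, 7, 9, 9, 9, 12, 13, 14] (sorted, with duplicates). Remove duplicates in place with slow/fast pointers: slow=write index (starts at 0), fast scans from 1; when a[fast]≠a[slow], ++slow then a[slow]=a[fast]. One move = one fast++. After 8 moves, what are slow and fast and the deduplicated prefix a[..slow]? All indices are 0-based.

(s=0,f=1) a[fast]=1=a[slow] dup → fast++
(s=0,f=2) a[fast]=1=a[slow] dup → fast++
(s=0,f=3) a[fast]=1=a[slow] dup → fast++
(s=0,f=4) a[fast]=2≠a[slow]=1 write a[1]=2 → slow++,fast++
(s=1,f=5) a[fast]=3≠a[slow]=2 write a[2]=3 → slow++,fast++
(s=2,f=6) a[fast]=3=a[slow] dup → fast++
(s=2,f=7) a[fast]=5≠a[slow]=3 write a[3]=5 → slow++,fast++
(s=3,f=8) a[fast]=5=a[slow] dup → fast++

slow=3, fast=9, prefix=[1, 2, 3, 5]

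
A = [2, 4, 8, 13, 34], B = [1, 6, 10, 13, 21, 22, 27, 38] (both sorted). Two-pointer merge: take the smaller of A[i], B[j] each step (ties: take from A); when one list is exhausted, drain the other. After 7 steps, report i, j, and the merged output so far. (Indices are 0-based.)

i=4, j=3, merged so far=[1, 2, 4, 6, 8, 10, 13]

i=0 j=0: A[i]=2>B[j]=1 take 1, j++
i=0 j=1: A[i]=2<=B[j]=6 take 2, i++
i=1 j=1: A[i]=4<=B[j]=6 take 4, i++
i=2 j=1: A[i]=8>B[j]=6 take 6, j++
i=2 j=2: A[i]=8<=B[j]=10 take 8, i++
i=3 j=2: A[i]=13>B[j]=10 take 10, j++
i=3 j=3: A[i]=13<=B[j]=13 take 13, i++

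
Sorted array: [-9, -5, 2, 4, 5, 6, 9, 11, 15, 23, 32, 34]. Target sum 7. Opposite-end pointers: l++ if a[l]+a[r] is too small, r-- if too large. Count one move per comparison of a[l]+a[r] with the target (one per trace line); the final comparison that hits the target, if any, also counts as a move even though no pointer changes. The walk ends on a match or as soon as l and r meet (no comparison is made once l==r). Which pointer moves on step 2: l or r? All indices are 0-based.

r

[0,11] -9+34=25 >7 → r--
[0,10] -9+32=23 >7 → r--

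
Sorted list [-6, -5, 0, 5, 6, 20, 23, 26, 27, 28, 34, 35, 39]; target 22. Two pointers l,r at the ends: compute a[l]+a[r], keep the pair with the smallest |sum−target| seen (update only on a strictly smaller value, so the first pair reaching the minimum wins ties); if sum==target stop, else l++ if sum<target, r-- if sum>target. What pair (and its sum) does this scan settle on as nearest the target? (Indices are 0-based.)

l=0 r=12: -6+39=33 d=11 *, r--
l=0 r=11: -6+35=29 d=7 *, r--
l=0 r=10: -6+34=28 d=6 *, r--
l=0 r=9: -6+28=22 d=0 *, stop

pair (-6, 28) with sum 22 (|Δ|=0)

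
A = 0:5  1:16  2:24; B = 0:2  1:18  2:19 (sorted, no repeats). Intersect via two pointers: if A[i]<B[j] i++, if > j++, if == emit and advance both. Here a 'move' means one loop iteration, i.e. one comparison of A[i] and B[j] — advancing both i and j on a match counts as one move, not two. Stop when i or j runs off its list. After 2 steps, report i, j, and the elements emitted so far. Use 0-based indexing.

i=1, j=1, emitted=[]

i=0 j=0: 5>2, j++
i=0 j=1: 5<18, i++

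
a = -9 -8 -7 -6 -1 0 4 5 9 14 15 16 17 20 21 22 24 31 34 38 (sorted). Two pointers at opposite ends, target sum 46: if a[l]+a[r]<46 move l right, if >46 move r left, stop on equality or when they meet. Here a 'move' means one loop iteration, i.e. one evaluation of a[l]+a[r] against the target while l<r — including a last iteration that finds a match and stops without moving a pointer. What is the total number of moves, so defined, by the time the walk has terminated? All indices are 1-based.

l=1 r=20: -9+38=29 <46, l++
l=2 r=20: -8+38=30 <46, l++
l=3 r=20: -7+38=31 <46, l++
l=4 r=20: -6+38=32 <46, l++
l=5 r=20: -1+38=37 <46, l++
l=6 r=20: 0+38=38 <46, l++
l=7 r=20: 4+38=42 <46, l++
l=8 r=20: 5+38=43 <46, l++
l=9 r=20: 9+38=47 >46, r--
l=9 r=19: 9+34=43 <46, l++
l=10 r=19: 14+34=48 >46, r--
l=10 r=18: 14+31=45 <46, l++
l=11 r=18: 15+31=46, found

13 moves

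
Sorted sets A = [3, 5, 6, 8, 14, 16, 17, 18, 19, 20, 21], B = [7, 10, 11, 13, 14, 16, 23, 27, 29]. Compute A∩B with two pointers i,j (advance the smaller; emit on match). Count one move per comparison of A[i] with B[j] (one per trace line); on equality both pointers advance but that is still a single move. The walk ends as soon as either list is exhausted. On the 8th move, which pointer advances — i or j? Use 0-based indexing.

j

i=0 j=0: 3<7, i++
i=1 j=0: 5<7, i++
i=2 j=0: 6<7, i++
i=3 j=0: 8>7, j++
i=3 j=1: 8<10, i++
i=4 j=1: 14>10, j++
i=4 j=2: 14>11, j++
i=4 j=3: 14>13, j++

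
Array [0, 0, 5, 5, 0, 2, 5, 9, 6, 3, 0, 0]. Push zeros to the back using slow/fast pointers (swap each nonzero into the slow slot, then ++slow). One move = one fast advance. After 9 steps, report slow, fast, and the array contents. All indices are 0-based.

slow=0 fast=0: a[fast]=0, fast++
slow=0 fast=1: a[fast]=0, fast++
slow=0 fast=2: a[fast]=5≠0 swap→a[0]=5, slow++,fast++
slow=1 fast=3: a[fast]=5≠0 swap→a[1]=5, slow++,fast++
slow=2 fast=4: a[fast]=0, fast++
slow=2 fast=5: a[fast]=2≠0 swap→a[2]=2, slow++,fast++
slow=3 fast=6: a[fast]=5≠0 swap→a[3]=5, slow++,fast++
slow=4 fast=7: a[fast]=9≠0 swap→a[4]=9, slow++,fast++
slow=5 fast=8: a[fast]=6≠0 swap→a[5]=6, slow++,fast++

slow=6, fast=9, a=[5, 5, 2, 5, 9, 6, 0, 0, 0, 3, 0, 0]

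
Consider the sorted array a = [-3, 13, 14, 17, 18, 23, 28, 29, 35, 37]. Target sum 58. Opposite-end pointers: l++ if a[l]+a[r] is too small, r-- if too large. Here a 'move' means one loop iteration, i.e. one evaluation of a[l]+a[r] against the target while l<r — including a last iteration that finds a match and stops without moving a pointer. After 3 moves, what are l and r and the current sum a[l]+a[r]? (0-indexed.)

l=3, r=9, sum=54

[0,9] -3+37=34 <58 → l++
[1,9] 13+37=50 <58 → l++
[2,9] 14+37=51 <58 → l++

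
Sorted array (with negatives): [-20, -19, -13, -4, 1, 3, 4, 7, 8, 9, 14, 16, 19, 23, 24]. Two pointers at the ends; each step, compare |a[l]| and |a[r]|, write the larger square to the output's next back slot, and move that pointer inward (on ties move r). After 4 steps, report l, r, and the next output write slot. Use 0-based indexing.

[0,14] |-20|<=|24| out[14]=576 → r--
[0,13] |-20|<=|23| out[13]=529 → r--
[0,12] |-20|>|19| out[12]=400 → l++
[1,12] |-19|<=|19| out[11]=361 → r--

l=1, r=11, next write slot=10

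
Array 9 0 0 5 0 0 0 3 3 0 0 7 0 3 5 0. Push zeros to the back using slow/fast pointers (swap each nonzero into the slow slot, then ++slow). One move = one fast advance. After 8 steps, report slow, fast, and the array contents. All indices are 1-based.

(s=1,f=1) a[fast]=9≠0 swap→a[1]=9 → slow++,fast++
(s=2,f=2) a[fast]=0 → fast++
(s=2,f=3) a[fast]=0 → fast++
(s=2,f=4) a[fast]=5≠0 swap→a[2]=5 → slow++,fast++
(s=3,f=5) a[fast]=0 → fast++
(s=3,f=6) a[fast]=0 → fast++
(s=3,f=7) a[fast]=0 → fast++
(s=3,f=8) a[fast]=3≠0 swap→a[3]=3 → slow++,fast++

slow=4, fast=9, a=[9, 5, 3, 0, 0, 0, 0, 0, 3, 0, 0, 7, 0, 3, 5, 0]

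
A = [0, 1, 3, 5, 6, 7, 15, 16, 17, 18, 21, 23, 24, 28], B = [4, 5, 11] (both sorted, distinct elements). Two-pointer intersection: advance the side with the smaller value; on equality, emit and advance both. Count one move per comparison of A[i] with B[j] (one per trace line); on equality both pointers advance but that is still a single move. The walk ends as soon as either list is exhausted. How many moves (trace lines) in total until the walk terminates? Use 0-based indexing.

[i=0,j=0] 0<4 → i++
[i=1,j=0] 1<4 → i++
[i=2,j=0] 3<4 → i++
[i=3,j=0] 5>4 → j++
[i=3,j=1] 5==5 emit → i++,j++
[i=4,j=2] 6<11 → i++
[i=5,j=2] 7<11 → i++
[i=6,j=2] 15>11 → j++

8 moves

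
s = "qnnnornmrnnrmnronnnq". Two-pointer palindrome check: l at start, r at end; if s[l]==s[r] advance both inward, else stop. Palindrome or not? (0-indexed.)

palindrome

[0,19] 'q'=='q' → l++,r--
[1,18] 'n'=='n' → l++,r--
[2,17] 'n'=='n' → l++,r--
[3,16] 'n'=='n' → l++,r--
[4,15] 'o'=='o' → l++,r--
[5,14] 'r'=='r' → l++,r--
[6,13] 'n'=='n' → l++,r--
[7,12] 'm'=='m' → l++,r--
[8,11] 'r'=='r' → l++,r--
[9,10] 'n'=='n' → l++,r--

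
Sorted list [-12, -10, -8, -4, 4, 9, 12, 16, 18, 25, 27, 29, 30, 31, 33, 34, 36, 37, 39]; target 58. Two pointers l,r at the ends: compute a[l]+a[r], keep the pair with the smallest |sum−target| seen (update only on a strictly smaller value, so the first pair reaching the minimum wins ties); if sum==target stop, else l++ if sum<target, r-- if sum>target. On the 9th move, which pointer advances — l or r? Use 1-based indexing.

l=1 r=19: -12+39=27 d=31 *, l++
l=2 r=19: -10+39=29 d=29 *, l++
l=3 r=19: -8+39=31 d=27 *, l++
l=4 r=19: -4+39=35 d=23 *, l++
l=5 r=19: 4+39=43 d=15 *, l++
l=6 r=19: 9+39=48 d=10 *, l++
l=7 r=19: 12+39=51 d=7 *, l++
l=8 r=19: 16+39=55 d=3 *, l++
l=9 r=19: 18+39=57 d=1 *, l++

l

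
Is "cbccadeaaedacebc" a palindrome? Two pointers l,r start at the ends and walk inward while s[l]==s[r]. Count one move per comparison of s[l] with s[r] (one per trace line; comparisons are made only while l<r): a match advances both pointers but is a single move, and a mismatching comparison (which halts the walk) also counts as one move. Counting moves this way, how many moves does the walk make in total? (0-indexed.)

3 moves

[0,15] 'c'=='c' → l++,r--
[1,14] 'b'=='b' → l++,r--
[2,13] 'c'!='e' → stop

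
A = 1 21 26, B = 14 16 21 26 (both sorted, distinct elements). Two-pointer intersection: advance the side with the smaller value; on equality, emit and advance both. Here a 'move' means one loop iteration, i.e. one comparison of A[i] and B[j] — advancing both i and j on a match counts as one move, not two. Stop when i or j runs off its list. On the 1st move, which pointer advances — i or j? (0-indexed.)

[i=0,j=0] 1<14 → i++

i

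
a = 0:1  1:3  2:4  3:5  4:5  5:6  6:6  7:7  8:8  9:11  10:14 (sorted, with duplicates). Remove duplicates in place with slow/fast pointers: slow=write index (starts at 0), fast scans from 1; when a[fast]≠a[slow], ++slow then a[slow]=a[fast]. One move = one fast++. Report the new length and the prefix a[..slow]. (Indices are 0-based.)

(s=0,f=1) a[fast]=3≠a[slow]=1 write a[1]=3 → slow++,fast++
(s=1,f=2) a[fast]=4≠a[slow]=3 write a[2]=4 → slow++,fast++
(s=2,f=3) a[fast]=5≠a[slow]=4 write a[3]=5 → slow++,fast++
(s=3,f=4) a[fast]=5=a[slow] dup → fast++
(s=3,f=5) a[fast]=6≠a[slow]=5 write a[4]=6 → slow++,fast++
(s=4,f=6) a[fast]=6=a[slow] dup → fast++
(s=4,f=7) a[fast]=7≠a[slow]=6 write a[5]=7 → slow++,fast++
(s=5,f=8) a[fast]=8≠a[slow]=7 write a[6]=8 → slow++,fast++
(s=6,f=9) a[fast]=11≠a[slow]=8 write a[7]=11 → slow++,fast++
(s=7,f=10) a[fast]=14≠a[slow]=11 write a[8]=14 → slow++,fast++

length 9; prefix = [1, 3, 4, 5, 6, 7, 8, 11, 14]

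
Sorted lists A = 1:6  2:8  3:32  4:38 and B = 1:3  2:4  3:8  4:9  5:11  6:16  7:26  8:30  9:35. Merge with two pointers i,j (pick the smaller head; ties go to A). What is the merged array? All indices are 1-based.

[i=1,j=1] A[i]=6>B[j]=3 take 3 → j++
[i=1,j=2] A[i]=6>B[j]=4 take 4 → j++
[i=1,j=3] A[i]=6<=B[j]=8 take 6 → i++
[i=2,j=3] A[i]=8<=B[j]=8 take 8 → i++
[i=3,j=3] A[i]=32>B[j]=8 take 8 → j++
[i=3,j=4] A[i]=32>B[j]=9 take 9 → j++
[i=3,j=5] A[i]=32>B[j]=11 take 11 → j++
[i=3,j=6] A[i]=32>B[j]=16 take 16 → j++
[i=3,j=7] A[i]=32>B[j]=26 take 26 → j++
[i=3,j=8] A[i]=32>B[j]=30 take 30 → j++
[i=3,j=9] A[i]=32<=B[j]=35 take 32 → i++
[i=4,j=9] A[i]=38>B[j]=35 take 35 → j++
[i=4,j=10] B done, take A[i]=38 → i++

[3, 4, 6, 8, 8, 9, 11, 16, 26, 30, 32, 35, 38]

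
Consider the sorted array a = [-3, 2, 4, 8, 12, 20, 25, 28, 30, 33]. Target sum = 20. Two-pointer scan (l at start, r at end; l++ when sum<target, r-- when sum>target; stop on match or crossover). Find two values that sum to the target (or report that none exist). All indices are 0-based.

(8, 12)

l=0 r=9: -3+33=30 >20, r--
l=0 r=8: -3+30=27 >20, r--
l=0 r=7: -3+28=25 >20, r--
l=0 r=6: -3+25=22 >20, r--
l=0 r=5: -3+20=17 <20, l++
l=1 r=5: 2+20=22 >20, r--
l=1 r=4: 2+12=14 <20, l++
l=2 r=4: 4+12=16 <20, l++
l=3 r=4: 8+12=20, found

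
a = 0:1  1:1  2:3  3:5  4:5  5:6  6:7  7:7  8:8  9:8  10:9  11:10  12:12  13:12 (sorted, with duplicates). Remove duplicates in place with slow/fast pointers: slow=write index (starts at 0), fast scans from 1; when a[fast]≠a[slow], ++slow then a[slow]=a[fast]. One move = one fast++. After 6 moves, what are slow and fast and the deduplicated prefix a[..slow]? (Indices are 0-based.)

slow=0 fast=1: a[fast]=1=a[slow] dup, fast++
slow=0 fast=2: a[fast]=3≠a[slow]=1 write a[1]=3, slow++,fast++
slow=1 fast=3: a[fast]=5≠a[slow]=3 write a[2]=5, slow++,fast++
slow=2 fast=4: a[fast]=5=a[slow] dup, fast++
slow=2 fast=5: a[fast]=6≠a[slow]=5 write a[3]=6, slow++,fast++
slow=3 fast=6: a[fast]=7≠a[slow]=6 write a[4]=7, slow++,fast++

slow=4, fast=7, prefix=[1, 3, 5, 6, 7]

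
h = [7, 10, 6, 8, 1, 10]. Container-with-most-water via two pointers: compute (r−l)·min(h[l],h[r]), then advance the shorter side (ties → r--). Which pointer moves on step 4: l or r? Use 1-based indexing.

r

l=1 r=6: min(7,10)*5=35 best=35 *, l++
l=2 r=6: min(10,10)*4=40 best=40 *, r--
l=2 r=5: min(10,1)*3=3 best=40, r--
l=2 r=4: min(10,8)*2=16 best=40, r--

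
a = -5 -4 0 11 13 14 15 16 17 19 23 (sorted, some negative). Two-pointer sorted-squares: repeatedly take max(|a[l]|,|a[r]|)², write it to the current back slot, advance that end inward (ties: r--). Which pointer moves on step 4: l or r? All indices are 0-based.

r

l=0 r=10: |-5|<=|23| out[10]=529, r--
l=0 r=9: |-5|<=|19| out[9]=361, r--
l=0 r=8: |-5|<=|17| out[8]=289, r--
l=0 r=7: |-5|<=|16| out[7]=256, r--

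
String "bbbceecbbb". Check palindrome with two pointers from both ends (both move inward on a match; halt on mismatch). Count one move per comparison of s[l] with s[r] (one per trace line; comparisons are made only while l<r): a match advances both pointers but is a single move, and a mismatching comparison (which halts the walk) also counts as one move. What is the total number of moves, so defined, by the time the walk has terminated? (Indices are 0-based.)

5 moves

[0,9] 'b'=='b' → l++,r--
[1,8] 'b'=='b' → l++,r--
[2,7] 'b'=='b' → l++,r--
[3,6] 'c'=='c' → l++,r--
[4,5] 'e'=='e' → l++,r--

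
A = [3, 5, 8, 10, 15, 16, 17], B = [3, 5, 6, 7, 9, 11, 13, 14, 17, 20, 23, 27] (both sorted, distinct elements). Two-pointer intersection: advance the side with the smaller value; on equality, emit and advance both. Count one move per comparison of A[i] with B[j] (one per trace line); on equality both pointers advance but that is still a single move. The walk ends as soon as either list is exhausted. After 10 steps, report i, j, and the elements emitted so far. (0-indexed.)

i=0 j=0: 3==3 emit, i++,j++
i=1 j=1: 5==5 emit, i++,j++
i=2 j=2: 8>6, j++
i=2 j=3: 8>7, j++
i=2 j=4: 8<9, i++
i=3 j=4: 10>9, j++
i=3 j=5: 10<11, i++
i=4 j=5: 15>11, j++
i=4 j=6: 15>13, j++
i=4 j=7: 15>14, j++

i=4, j=8, emitted=[3, 5]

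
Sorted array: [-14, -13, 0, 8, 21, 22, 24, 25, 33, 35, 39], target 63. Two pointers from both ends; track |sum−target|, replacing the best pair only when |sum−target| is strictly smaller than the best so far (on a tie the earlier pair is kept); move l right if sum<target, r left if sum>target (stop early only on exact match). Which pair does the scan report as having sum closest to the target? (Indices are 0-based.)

pair (24, 39) with sum 63 (|Δ|=0)

[0,10] -14+39=25 d=38 * → l++
[1,10] -13+39=26 d=37 * → l++
[2,10] 0+39=39 d=24 * → l++
[3,10] 8+39=47 d=16 * → l++
[4,10] 21+39=60 d=3 * → l++
[5,10] 22+39=61 d=2 * → l++
[6,10] 24+39=63 d=0 * → stop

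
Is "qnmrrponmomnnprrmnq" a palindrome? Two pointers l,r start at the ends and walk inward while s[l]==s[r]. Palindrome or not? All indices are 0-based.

l=0 r=18: 'q'=='q', l++,r--
l=1 r=17: 'n'=='n', l++,r--
l=2 r=16: 'm'=='m', l++,r--
l=3 r=15: 'r'=='r', l++,r--
l=4 r=14: 'r'=='r', l++,r--
l=5 r=13: 'p'=='p', l++,r--
l=6 r=12: 'o'!='n', stop

not a palindrome (mismatch at 6,12)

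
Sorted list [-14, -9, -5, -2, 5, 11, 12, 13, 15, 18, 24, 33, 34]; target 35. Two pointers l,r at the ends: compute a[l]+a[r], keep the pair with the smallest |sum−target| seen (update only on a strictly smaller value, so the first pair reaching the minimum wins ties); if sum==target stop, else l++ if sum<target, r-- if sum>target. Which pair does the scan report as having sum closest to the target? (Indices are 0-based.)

l=0 r=12: -14+34=20 d=15 *, l++
l=1 r=12: -9+34=25 d=10 *, l++
l=2 r=12: -5+34=29 d=6 *, l++
l=3 r=12: -2+34=32 d=3 *, l++
l=4 r=12: 5+34=39 d=4, r--
l=4 r=11: 5+33=38 d=3, r--
l=4 r=10: 5+24=29 d=6, l++
l=5 r=10: 11+24=35 d=0 *, stop

pair (11, 24) with sum 35 (|Δ|=0)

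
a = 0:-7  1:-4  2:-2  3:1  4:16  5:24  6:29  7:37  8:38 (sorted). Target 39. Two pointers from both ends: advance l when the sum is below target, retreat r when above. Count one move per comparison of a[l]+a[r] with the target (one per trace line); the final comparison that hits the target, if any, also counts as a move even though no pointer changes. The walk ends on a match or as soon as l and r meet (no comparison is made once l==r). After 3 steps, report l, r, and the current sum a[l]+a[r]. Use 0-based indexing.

l=0 r=8: -7+38=31 <39, l++
l=1 r=8: -4+38=34 <39, l++
l=2 r=8: -2+38=36 <39, l++

l=3, r=8, sum=39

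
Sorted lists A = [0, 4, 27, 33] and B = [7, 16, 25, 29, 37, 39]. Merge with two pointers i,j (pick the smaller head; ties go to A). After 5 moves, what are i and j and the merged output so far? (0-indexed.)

i=2, j=3, merged so far=[0, 4, 7, 16, 25]

[i=0,j=0] A[i]=0<=B[j]=7 take 0 → i++
[i=1,j=0] A[i]=4<=B[j]=7 take 4 → i++
[i=2,j=0] A[i]=27>B[j]=7 take 7 → j++
[i=2,j=1] A[i]=27>B[j]=16 take 16 → j++
[i=2,j=2] A[i]=27>B[j]=25 take 25 → j++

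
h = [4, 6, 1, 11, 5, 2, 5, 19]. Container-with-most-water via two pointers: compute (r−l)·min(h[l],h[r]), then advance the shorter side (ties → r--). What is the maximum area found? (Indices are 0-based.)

l=0 r=7: min(4,19)*7=28 best=28 *, l++
l=1 r=7: min(6,19)*6=36 best=36 *, l++
l=2 r=7: min(1,19)*5=5 best=36, l++
l=3 r=7: min(11,19)*4=44 best=44 *, l++
l=4 r=7: min(5,19)*3=15 best=44, l++
l=5 r=7: min(2,19)*2=4 best=44, l++
l=6 r=7: min(5,19)*1=5 best=44, l++

max area = 44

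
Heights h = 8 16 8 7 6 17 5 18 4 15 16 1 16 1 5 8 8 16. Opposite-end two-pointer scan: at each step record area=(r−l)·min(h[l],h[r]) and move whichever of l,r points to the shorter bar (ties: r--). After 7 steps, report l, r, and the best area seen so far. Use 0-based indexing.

l=0 r=17: min(8,16)*17=136 best=136 *, l++
l=1 r=17: min(16,16)*16=256 best=256 *, r--
l=1 r=16: min(16,8)*15=120 best=256, r--
l=1 r=15: min(16,8)*14=112 best=256, r--
l=1 r=14: min(16,5)*13=65 best=256, r--
l=1 r=13: min(16,1)*12=12 best=256, r--
l=1 r=12: min(16,16)*11=176 best=256, r--

l=1, r=11, best area=256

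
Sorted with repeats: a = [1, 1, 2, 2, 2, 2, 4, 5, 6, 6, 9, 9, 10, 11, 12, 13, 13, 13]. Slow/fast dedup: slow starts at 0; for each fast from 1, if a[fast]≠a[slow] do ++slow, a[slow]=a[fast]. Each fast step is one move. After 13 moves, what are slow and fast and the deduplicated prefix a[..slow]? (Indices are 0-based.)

slow=7, fast=14, prefix=[1, 2, 4, 5, 6, 9, 10, 11]

slow=0 fast=1: a[fast]=1=a[slow] dup, fast++
slow=0 fast=2: a[fast]=2≠a[slow]=1 write a[1]=2, slow++,fast++
slow=1 fast=3: a[fast]=2=a[slow] dup, fast++
slow=1 fast=4: a[fast]=2=a[slow] dup, fast++
slow=1 fast=5: a[fast]=2=a[slow] dup, fast++
slow=1 fast=6: a[fast]=4≠a[slow]=2 write a[2]=4, slow++,fast++
slow=2 fast=7: a[fast]=5≠a[slow]=4 write a[3]=5, slow++,fast++
slow=3 fast=8: a[fast]=6≠a[slow]=5 write a[4]=6, slow++,fast++
slow=4 fast=9: a[fast]=6=a[slow] dup, fast++
slow=4 fast=10: a[fast]=9≠a[slow]=6 write a[5]=9, slow++,fast++
slow=5 fast=11: a[fast]=9=a[slow] dup, fast++
slow=5 fast=12: a[fast]=10≠a[slow]=9 write a[6]=10, slow++,fast++
slow=6 fast=13: a[fast]=11≠a[slow]=10 write a[7]=11, slow++,fast++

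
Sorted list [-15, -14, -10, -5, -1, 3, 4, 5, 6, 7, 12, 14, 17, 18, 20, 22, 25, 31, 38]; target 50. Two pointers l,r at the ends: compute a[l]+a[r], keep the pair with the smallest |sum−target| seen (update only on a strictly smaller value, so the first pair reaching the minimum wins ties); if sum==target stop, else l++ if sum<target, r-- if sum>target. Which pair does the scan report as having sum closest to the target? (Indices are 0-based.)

pair (12, 38) with sum 50 (|Δ|=0)

[0,18] -15+38=23 d=27 * → l++
[1,18] -14+38=24 d=26 * → l++
[2,18] -10+38=28 d=22 * → l++
[3,18] -5+38=33 d=17 * → l++
[4,18] -1+38=37 d=13 * → l++
[5,18] 3+38=41 d=9 * → l++
[6,18] 4+38=42 d=8 * → l++
[7,18] 5+38=43 d=7 * → l++
[8,18] 6+38=44 d=6 * → l++
[9,18] 7+38=45 d=5 * → l++
[10,18] 12+38=50 d=0 * → stop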